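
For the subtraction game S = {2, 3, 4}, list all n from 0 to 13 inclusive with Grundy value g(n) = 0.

0, 1, 6, 7, 12, 13

Compute g(0), g(1), … for moves {2, 3, 4}:
k:     0  1  2  3  4  5  6  7  8  9 10 11 12 13
g(k):  0  0  1  1  2  2  0  0  1  1  2  2  0  0
The P-positions (g = 0) in 0..13 are 0, 1, 6, 7, 12, 13.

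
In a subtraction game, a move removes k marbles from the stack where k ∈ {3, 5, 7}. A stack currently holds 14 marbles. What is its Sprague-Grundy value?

Compute g(0), g(1), … for moves {3, 5, 7}:
g(0) = mex{} = 0
g(1) = mex{} = 0
g(2) = mex{} = 0
g(3) = mex{0} = 1
g(4) = mex{0} = 1
g(5) = mex{0} = 1
g(6) = mex{0,1} = 2
g(7) = mex{0,1} = 2
g(8) = mex{0,1} = 2
g(9) = mex{0,1,2} = 3
g(10) = mex{1,2} = 0
g(11) = mex{1,2} = 0
g(12) = mex{1,2,3} = 0
g(13) = mex{0,2} = 1
g(14) = mex{0,2,3} = 1
So g(14) = 1.

1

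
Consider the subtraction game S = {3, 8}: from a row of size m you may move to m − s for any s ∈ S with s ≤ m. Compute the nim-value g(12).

Grundy values for subtraction set {3, 8}:
k:     0  1  2  3  4  5  6  7  8  9 10 11 12
g(k):  0  0  0  1  1  1  0  0  2  1  1  0  0
So g(12) = 0.

0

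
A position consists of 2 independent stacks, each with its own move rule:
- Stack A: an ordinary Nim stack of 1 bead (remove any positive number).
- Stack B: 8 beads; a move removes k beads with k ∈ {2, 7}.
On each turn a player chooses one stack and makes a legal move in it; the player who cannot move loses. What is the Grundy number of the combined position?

3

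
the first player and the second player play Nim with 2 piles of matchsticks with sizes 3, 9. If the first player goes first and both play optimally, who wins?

the first player wins

Bitwise XOR of the heap sizes:
  0011  (3)
  1001  (9)
  ----
  1010  (10)
The nim-sum is 10 ≠ 0, so this is an N-position: the player to move can win; the first player has a winning move.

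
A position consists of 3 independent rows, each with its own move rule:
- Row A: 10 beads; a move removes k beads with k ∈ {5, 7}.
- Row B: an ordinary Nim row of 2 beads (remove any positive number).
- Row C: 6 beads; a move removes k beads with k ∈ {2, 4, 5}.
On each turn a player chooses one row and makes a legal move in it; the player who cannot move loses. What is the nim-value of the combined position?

3

Build the Grundy sequence for row A with g(k) = mex{g(k−s) : s ∈ {5, 7}, s ≤ k}:
g(0) = mex{} = 0
g(1) = mex{} = 0
g(2) = mex{} = 0
g(3) = mex{} = 0
g(4) = mex{} = 0
g(5) = mex{0} = 1
g(6) = mex{0} = 1
g(7) = mex{0} = 1
g(8) = mex{0} = 1
g(9) = mex{0} = 1
g(10) = mex{0,1} = 2
So g(10) = 2.
Row B is a plain Nim row of size 2, so its Grundy value is 2.
Grundy values for row C (subtraction set {2, 4, 5}):
g(0) = mex{} = 0
g(1) = mex{} = 0
g(2) = mex{0} = 1
g(3) = mex{0} = 1
g(4) = mex{0,1} = 2
g(5) = mex{0,1} = 2
g(6) = mex{0,1,2} = 3
So g(6) = 3.
By the Sprague-Grundy theorem, the Grundy value of a sum of independent games is the XOR of the component values.
Combined value = 2 ⊕ 2 ⊕ 3 = 3.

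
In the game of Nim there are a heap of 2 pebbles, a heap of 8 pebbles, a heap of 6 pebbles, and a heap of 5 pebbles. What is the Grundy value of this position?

9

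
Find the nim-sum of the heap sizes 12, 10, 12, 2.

Nim-sum: 12 ^ 10 ^ 12 ^ 2 = 8.

8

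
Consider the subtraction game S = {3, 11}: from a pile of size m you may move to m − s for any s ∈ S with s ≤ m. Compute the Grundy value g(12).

2

Build the Grundy sequence with g(k) = mex{g(k−s) : s ∈ {3, 11}, s ≤ k}:
k:     0  1  2  3  4  5  6  7  8  9 10 11 12
g(k):  0  0  0  1  1  1  0  0  0  1  1  1  2
So g(12) = 2.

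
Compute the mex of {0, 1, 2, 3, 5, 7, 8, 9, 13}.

The values 0, 1, 2, 3 are all present; 4 is the first non-negative integer missing from the set.

4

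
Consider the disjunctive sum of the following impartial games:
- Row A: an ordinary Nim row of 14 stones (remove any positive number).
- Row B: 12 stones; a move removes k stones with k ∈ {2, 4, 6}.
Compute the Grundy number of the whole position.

Row A is a plain Nim row of size 14, so its Grundy value is 14.
Build the Grundy sequence for row B with g(k) = mex{g(k−s) : s ∈ {2, 4, 6}, s ≤ k}:
k:     0  1  2  3  4  5  6  7  8  9 10 11 12
g(k):  0  0  1  1  2  2  3  3  0  0  1  1  2
So g(12) = 2.
The value of a disjunctive sum is the nim-sum of the parts.
Combined value = 14 XOR 2 = 12.

12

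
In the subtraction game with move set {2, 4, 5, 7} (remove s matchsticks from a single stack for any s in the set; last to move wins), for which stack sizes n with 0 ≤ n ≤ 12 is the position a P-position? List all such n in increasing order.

Build the Grundy sequence with g(k) = mex{g(k−s) : s ∈ {2, 4, 5, 7}, s ≤ k}:
g(0) = mex{} = 0
g(1) = mex{} = 0
g(2) = mex{0} = 1
g(3) = mex{0} = 1
g(4) = mex{0,1} = 2
g(5) = mex{0,1} = 2
g(6) = mex{0,1,2} = 3
g(7) = mex{0,1,2} = 3
g(8) = mex{0,1,2,3} = 4
g(9) = mex{1,2,3} = 0
g(10) = mex{1,2,3,4} = 0
g(11) = mex{0,2,3} = 1
g(12) = mex{0,2,3,4} = 1
The P-positions (g = 0) in 0..12 are 0, 1, 9, 10.

0, 1, 9, 10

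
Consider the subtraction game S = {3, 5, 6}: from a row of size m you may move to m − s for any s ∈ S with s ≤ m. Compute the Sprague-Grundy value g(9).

0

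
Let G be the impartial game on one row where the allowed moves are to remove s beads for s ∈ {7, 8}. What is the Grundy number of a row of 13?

Compute g(0), g(1), … for moves {7, 8}:
g(0) = mex{} = 0
g(1) = mex{} = 0
g(2) = mex{} = 0
g(3) = mex{} = 0
g(4) = mex{} = 0
g(5) = mex{} = 0
g(6) = mex{} = 0
g(7) = mex{0} = 1
g(8) = mex{0} = 1
g(9) = mex{0} = 1
g(10) = mex{0} = 1
g(11) = mex{0} = 1
g(12) = mex{0} = 1
g(13) = mex{0} = 1
So g(13) = 1.

1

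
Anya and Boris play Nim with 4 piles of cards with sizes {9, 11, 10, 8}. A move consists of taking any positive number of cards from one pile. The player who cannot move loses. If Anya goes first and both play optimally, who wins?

Boris wins

Bitwise XOR of the heap sizes:
  1001  (9)
  1011  (11)
  1010  (10)
  1000  (8)
  ----
  0000  (0)
The nim-sum is 0, so this is a P-position: the player to move is in a losing position under optimal play; Anya is about to move from it and so loses — Boris wins.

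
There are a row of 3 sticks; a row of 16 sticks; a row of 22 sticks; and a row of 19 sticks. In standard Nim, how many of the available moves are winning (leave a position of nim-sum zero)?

3

Compute the nim-sum pairwise:
3 XOR 16 = 19
19 XOR 22 = 5
5 XOR 19 = 22
The overall nim-sum is X = 22. A row of size p has a winning move iff p XOR X < p (reduce it to p XOR X).
  3: 3 XOR 22 = 21 ≥ 3 — no move.
  16: 16 XOR 22 = 6 < 16 — winning move (to 6).
  22: 22 XOR 22 = 0 < 22 — winning move (to 0).
  19: 19 XOR 22 = 5 < 19 — winning move (to 5).
That gives 3 winning moves.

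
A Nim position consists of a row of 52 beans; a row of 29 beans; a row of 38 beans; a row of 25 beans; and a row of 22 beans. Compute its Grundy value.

0

In binary:
  110100  (52)
  011101  (29)
  100110  (38)
  011001  (25)
  010110  (22)
  ------
  000000  (0)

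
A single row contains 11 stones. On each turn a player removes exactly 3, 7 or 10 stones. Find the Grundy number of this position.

3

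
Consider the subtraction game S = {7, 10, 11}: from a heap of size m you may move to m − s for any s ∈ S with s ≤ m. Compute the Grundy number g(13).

Grundy values for subtraction set {7, 10, 11}:
k:     0  1  2  3  4  5  6  7  8  9 10 11 12 13
g(k):  0  0  0  0  0  0  0  1  1  1  1  1  1  1
So g(13) = 1.

1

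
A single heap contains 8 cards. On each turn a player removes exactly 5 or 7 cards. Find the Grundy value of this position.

Build the Grundy sequence with g(k) = mex{g(k−s) : s ∈ {5, 7}, s ≤ k}:
k:     0  1  2  3  4  5  6  7  8
g(k):  0  0  0  0  0  1  1  1  1
So g(8) = 1.

1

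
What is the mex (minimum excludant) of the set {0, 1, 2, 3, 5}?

The values 0, 1, 2, 3 are all present; 4 is the first non-negative integer missing from the set.

4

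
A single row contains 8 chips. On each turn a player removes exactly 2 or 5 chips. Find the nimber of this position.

Build the Grundy sequence with g(k) = mex{g(k−s) : s ∈ {2, 5}, s ≤ k}:
k:     0  1  2  3  4  5  6  7  8
g(k):  0  0  1  1  0  2  1  0  0
So g(8) = 0.

0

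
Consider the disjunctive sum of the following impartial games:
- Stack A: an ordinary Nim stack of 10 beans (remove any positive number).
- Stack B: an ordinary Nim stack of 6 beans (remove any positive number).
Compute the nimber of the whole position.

12

Stack A is a plain Nim stack of size 10, so its Grundy value is 10.
Stack B is a plain Nim stack of size 6, so its Grundy value is 6.
The value of a disjunctive sum is the nim-sum of the parts.
Combined value = 10 XOR 6 = 12.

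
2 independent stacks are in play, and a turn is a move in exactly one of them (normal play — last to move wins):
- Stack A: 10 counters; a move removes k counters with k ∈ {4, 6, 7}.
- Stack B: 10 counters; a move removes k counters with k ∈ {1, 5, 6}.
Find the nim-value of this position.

Grundy values for stack A (subtraction set {4, 6, 7}):
k:     0  1  2  3  4  5  6  7  8  9 10
g(k):  0  0  0  0  1  1  1  1  2  2  2
So g(10) = 2.
Build the Grundy sequence for stack B with g(k) = mex{g(k−s) : s ∈ {1, 5, 6}, s ≤ k}:
g(0) = mex{} = 0
g(1) = mex{0} = 1
g(2) = mex{1} = 0
g(3) = mex{0} = 1
g(4) = mex{1} = 0
g(5) = mex{0} = 1
g(6) = mex{0,1} = 2
g(7) = mex{0,1,2} = 3
g(8) = mex{0,1,3} = 2
g(9) = mex{0,1,2} = 3
g(10) = mex{0,1,3} = 2
So g(10) = 2.
By the Sprague-Grundy theorem, the Grundy value of a sum of independent games is the XOR of the component values.
Combined value = 2 ⊕ 2 = 0.

0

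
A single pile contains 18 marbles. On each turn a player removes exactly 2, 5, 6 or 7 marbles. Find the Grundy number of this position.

1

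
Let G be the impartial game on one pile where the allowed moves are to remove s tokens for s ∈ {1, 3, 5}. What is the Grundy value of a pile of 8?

0

Build the Grundy sequence with g(k) = mex{g(k−s) : s ∈ {1, 3, 5}, s ≤ k}:
k:     0  1  2  3  4  5  6  7  8
g(k):  0  1  0  1  0  1  0  1  0
So g(8) = 0.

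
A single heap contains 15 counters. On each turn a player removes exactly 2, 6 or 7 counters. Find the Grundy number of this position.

1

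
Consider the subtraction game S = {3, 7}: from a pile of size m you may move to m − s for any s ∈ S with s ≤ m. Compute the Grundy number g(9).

1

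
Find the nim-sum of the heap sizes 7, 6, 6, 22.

Nim-sum: 7 ⊕ 6 ⊕ 6 ⊕ 22 = 17.

17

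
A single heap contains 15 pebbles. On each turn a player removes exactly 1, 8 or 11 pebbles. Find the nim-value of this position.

2

Build the Grundy sequence with g(k) = mex{g(k−s) : s ∈ {1, 8, 11}, s ≤ k}:
k:     0  1  2  3  4  5  6  7  8  9 10 11 12 13 14 15
g(k):  0  1  0  1  0  1  0  1  2  0  1  2  3  2  3  2
So g(15) = 2.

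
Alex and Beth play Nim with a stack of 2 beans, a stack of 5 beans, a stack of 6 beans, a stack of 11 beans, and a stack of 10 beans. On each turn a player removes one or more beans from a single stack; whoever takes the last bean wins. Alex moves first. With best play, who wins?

Beth wins

Nim-sum: 2 ⊕ 5 ⊕ 6 ⊕ 11 ⊕ 10 = 0.
The nim-sum is 0, so this is a P-position: the player to move is in a losing position under optimal play; Alex is about to move from it and so loses — Beth wins.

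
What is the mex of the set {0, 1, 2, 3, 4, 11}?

The values 0, 1, 2, 3, 4 are all present; 5 is the first non-negative integer missing from the set.

5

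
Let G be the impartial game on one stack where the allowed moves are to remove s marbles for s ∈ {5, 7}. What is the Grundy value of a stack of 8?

Grundy values for subtraction set {5, 7}:
g(0) = mex{} = 0
g(1) = mex{} = 0
g(2) = mex{} = 0
g(3) = mex{} = 0
g(4) = mex{} = 0
g(5) = mex{0} = 1
g(6) = mex{0} = 1
g(7) = mex{0} = 1
g(8) = mex{0} = 1
So g(8) = 1.

1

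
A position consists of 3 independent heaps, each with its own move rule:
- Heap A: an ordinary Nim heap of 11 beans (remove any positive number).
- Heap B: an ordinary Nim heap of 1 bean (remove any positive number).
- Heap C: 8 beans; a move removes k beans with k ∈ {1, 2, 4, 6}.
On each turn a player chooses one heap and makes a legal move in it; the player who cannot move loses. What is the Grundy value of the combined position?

10

Heap A is a plain Nim heap of size 11, so its Grundy value is 11.
Heap B is a plain Nim heap of size 1, so its Grundy value is 1.
Build the Grundy sequence for heap C with g(k) = mex{g(k−s) : s ∈ {1, 2, 4, 6}, s ≤ k}:
k:     0  1  2  3  4  5  6  7  8
g(k):  0  1  2  0  1  2  3  4  0
So g(8) = 0.
By the Sprague-Grundy theorem, the Grundy value of a sum of independent games is the XOR of the component values.
Combined value = 11 XOR 1 XOR 0 = 10.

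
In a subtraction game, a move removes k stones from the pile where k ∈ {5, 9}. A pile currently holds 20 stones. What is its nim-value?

Grundy values for subtraction set {5, 9}:
k:     0  1  2  3  4  5  6  7  8  9 10 11 12 13 14 15 16 17 18 19 20
g(k):  0  0  0  0  0  1  1  1  1  1  2  2  2  2  0  0  0  0  0  1  1
So g(20) = 1.

1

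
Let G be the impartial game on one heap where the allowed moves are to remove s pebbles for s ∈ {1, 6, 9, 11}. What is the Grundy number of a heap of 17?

Grundy values for subtraction set {1, 6, 9, 11}:
k:     0  1  2  3  4  5  6  7  8  9 10 11 12 13 14 15 16 17
g(k):  0  1  0  1  0  1  2  0  1  2  3  2  0  1  0  1  2  0
So g(17) = 0.

0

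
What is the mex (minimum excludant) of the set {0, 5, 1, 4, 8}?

2

The values 0, 1 are all present; 2 is the first non-negative integer missing from the set.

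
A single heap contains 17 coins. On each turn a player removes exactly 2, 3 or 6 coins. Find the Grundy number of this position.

2

Compute g(0), g(1), … for moves {2, 3, 6}:
k:     0  1  2  3  4  5  6  7  8  9 10 11 12 13 14 15 16 17
g(k):  0  0  1  1  2  0  3  1  2  0  0  1  1  2  0  3  1  2
So g(17) = 2.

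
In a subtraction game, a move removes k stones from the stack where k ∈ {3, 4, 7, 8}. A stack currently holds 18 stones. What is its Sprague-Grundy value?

2

Build the Grundy sequence with g(k) = mex{g(k−s) : s ∈ {3, 4, 7, 8}, s ≤ k}:
k:     0  1  2  3  4  5  6  7  8  9 10 11 12 13 14 15 16 17 18
g(k):  0  0  0  1  1  1  2  2  2  3  3  0  0  0  1  1  1  2  2
So g(18) = 2.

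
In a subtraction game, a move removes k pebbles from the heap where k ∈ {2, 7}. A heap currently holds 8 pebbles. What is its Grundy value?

2

Build the Grundy sequence with g(k) = mex{g(k−s) : s ∈ {2, 7}, s ≤ k}:
k:     0  1  2  3  4  5  6  7  8
g(k):  0  0  1  1  0  0  1  1  2
So g(8) = 2.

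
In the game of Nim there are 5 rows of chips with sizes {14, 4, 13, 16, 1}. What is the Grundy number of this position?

22

Compute the nim-sum pairwise:
14 XOR 4 = 10
10 XOR 13 = 7
7 XOR 16 = 23
23 XOR 1 = 22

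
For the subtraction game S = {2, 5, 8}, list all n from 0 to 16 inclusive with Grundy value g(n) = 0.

0, 1, 4, 7, 10, 11, 14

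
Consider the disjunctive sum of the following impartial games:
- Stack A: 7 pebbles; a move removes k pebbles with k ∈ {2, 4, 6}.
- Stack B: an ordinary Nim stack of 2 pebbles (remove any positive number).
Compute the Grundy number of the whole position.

Grundy values for stack A (subtraction set {2, 4, 6}):
k:     0  1  2  3  4  5  6  7
g(k):  0  0  1  1  2  2  3  3
So g(7) = 3.
Stack B is a plain Nim stack of size 2, so its Grundy value is 2.
By the Sprague-Grundy theorem, the Grundy value of a sum of independent games is the XOR of the component values.
Combined value = 3 ⊕ 2 = 1.

1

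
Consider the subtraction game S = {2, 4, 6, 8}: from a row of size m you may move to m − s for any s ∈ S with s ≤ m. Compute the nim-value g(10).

0

Build the Grundy sequence with g(k) = mex{g(k−s) : s ∈ {2, 4, 6, 8}, s ≤ k}:
k:     0  1  2  3  4  5  6  7  8  9 10
g(k):  0  0  1  1  2  2  3  3  4  4  0
So g(10) = 0.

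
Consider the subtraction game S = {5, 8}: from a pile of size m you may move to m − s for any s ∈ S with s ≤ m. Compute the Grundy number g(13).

Compute g(0), g(1), … for moves {5, 8}:
g(0) = mex{} = 0
g(1) = mex{} = 0
g(2) = mex{} = 0
g(3) = mex{} = 0
g(4) = mex{} = 0
g(5) = mex{0} = 1
g(6) = mex{0} = 1
g(7) = mex{0} = 1
g(8) = mex{0} = 1
g(9) = mex{0} = 1
g(10) = mex{0,1} = 2
g(11) = mex{0,1} = 2
g(12) = mex{0,1} = 2
g(13) = mex{1} = 0
So g(13) = 0.

0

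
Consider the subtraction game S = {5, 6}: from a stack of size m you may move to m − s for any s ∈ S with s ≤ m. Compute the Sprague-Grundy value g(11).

0

Compute g(0), g(1), … for moves {5, 6}:
g(0) = mex{} = 0
g(1) = mex{} = 0
g(2) = mex{} = 0
g(3) = mex{} = 0
g(4) = mex{} = 0
g(5) = mex{0} = 1
g(6) = mex{0} = 1
g(7) = mex{0} = 1
g(8) = mex{0} = 1
g(9) = mex{0} = 1
g(10) = mex{0,1} = 2
g(11) = mex{1} = 0
So g(11) = 0.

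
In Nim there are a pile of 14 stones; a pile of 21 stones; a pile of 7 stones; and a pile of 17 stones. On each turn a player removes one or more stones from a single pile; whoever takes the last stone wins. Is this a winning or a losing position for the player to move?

Winning position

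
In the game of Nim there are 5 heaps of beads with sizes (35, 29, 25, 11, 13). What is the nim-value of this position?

Bitwise XOR of the heap sizes:
  100011  (35)
  011101  (29)
  011001  (25)
  001011  (11)
  001101  (13)
  ------
  100001  (33)

33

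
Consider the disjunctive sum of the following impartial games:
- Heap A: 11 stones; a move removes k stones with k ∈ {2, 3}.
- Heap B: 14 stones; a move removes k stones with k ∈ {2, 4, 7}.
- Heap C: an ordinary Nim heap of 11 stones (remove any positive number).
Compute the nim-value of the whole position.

Build the Grundy sequence for heap A with g(k) = mex{g(k−s) : s ∈ {2, 3}, s ≤ k}:
k:     0  1  2  3  4  5  6  7  8  9 10 11
g(k):  0  0  1  1  2  0  0  1  1  2  0  0
So g(11) = 0.
For heap B, compute g(0), g(1), … with moves {2, 4, 7}:
g(0) = mex{} = 0
g(1) = mex{} = 0
g(2) = mex{0} = 1
g(3) = mex{0} = 1
g(4) = mex{0,1} = 2
g(5) = mex{0,1} = 2
g(6) = mex{1,2} = 0
g(7) = mex{0,1,2} = 3
g(8) = mex{0,2} = 1
g(9) = mex{1,2,3} = 0
g(10) = mex{0,1} = 2
g(11) = mex{0,2,3} = 1
g(12) = mex{1,2} = 0
g(13) = mex{0,1} = 2
g(14) = mex{0,2,3} = 1
So g(14) = 1.
Heap C is a plain Nim heap of size 11, so its Grundy value is 11.
By the Sprague-Grundy theorem, the Grundy value of a sum of independent games is the XOR of the component values.
Combined value = 0 XOR 1 XOR 11 = 10.

10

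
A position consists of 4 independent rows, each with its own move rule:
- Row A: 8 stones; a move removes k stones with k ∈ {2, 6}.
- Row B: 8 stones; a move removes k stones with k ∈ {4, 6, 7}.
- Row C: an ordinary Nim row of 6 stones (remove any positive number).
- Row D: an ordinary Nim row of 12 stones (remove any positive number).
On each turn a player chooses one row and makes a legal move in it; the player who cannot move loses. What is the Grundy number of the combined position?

8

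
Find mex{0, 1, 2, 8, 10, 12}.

3

The values 0, 1, 2 are all present; 3 is the first non-negative integer missing from the set.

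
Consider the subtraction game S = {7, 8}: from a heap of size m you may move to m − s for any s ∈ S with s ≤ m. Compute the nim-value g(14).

2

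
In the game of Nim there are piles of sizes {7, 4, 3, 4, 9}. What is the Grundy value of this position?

13

Nim-sum: 7 ^ 4 ^ 3 ^ 4 ^ 9 = 13.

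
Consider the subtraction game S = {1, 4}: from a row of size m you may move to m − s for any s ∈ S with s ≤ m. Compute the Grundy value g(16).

Build the Grundy sequence with g(k) = mex{g(k−s) : s ∈ {1, 4}, s ≤ k}:
k:     0  1  2  3  4  5  6  7  8  9 10 11 12 13 14 15 16
g(k):  0  1  0  1  2  0  1  0  1  2  0  1  0  1  2  0  1
So g(16) = 1.

1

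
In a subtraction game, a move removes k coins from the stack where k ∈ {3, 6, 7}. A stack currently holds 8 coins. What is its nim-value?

Grundy values for subtraction set {3, 6, 7}:
g(0) = mex{} = 0
g(1) = mex{} = 0
g(2) = mex{} = 0
g(3) = mex{0} = 1
g(4) = mex{0} = 1
g(5) = mex{0} = 1
g(6) = mex{0,1} = 2
g(7) = mex{0,1} = 2
g(8) = mex{0,1} = 2
So g(8) = 2.

2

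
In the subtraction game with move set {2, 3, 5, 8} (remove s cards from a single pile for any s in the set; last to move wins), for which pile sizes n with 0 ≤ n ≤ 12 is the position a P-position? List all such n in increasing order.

0, 1, 7, 11

Compute g(0), g(1), … for moves {2, 3, 5, 8}:
g(0) = mex{} = 0
g(1) = mex{} = 0
g(2) = mex{0} = 1
g(3) = mex{0} = 1
g(4) = mex{0,1} = 2
g(5) = mex{0,1} = 2
g(6) = mex{0,1,2} = 3
g(7) = mex{1,2} = 0
g(8) = mex{0,1,2,3} = 4
g(9) = mex{0,2,3} = 1
g(10) = mex{0,1,2,4} = 3
g(11) = mex{1,3,4} = 0
g(12) = mex{0,1,2,3} = 4
The P-positions (g = 0) in 0..12 are 0, 1, 7, 11.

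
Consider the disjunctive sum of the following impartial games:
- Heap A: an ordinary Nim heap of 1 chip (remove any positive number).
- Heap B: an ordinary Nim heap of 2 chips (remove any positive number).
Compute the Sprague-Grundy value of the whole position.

Heap A is a plain Nim heap of size 1, so its Grundy value is 1.
Heap B is a plain Nim heap of size 2, so its Grundy value is 2.
By the Sprague-Grundy theorem, the Grundy value of a sum of independent games is the XOR of the component values.
Combined value = 1 ⊕ 2 = 3.

3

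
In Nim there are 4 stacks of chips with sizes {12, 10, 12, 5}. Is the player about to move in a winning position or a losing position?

Nim-sum: 12 XOR 10 XOR 12 XOR 5 = 15.
The nim-sum is 15 ≠ 0, so this is an N-position: the player to move can win.

Winning position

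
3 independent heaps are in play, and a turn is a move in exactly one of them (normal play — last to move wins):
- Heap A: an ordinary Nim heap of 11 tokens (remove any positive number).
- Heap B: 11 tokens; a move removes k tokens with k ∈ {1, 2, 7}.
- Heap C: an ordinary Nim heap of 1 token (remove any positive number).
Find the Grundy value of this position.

8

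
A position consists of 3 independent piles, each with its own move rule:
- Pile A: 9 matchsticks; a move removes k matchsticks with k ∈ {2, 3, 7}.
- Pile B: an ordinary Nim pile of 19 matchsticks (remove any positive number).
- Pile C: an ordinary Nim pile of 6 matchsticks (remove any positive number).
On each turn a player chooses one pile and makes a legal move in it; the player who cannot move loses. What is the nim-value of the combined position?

Build the Grundy sequence for pile A with g(k) = mex{g(k−s) : s ∈ {2, 3, 7}, s ≤ k}:
k:     0  1  2  3  4  5  6  7  8  9
g(k):  0  0  1  1  2  0  0  1  1  2
So g(9) = 2.
Pile B is a plain Nim pile of size 19, so its Grundy value is 19.
Pile C is a plain Nim pile of size 6, so its Grundy value is 6.
The value of a disjunctive sum is the nim-sum of the parts.
Combined value = 2 XOR 19 XOR 6 = 23.

23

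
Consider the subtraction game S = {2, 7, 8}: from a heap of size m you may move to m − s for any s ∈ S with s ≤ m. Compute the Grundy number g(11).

3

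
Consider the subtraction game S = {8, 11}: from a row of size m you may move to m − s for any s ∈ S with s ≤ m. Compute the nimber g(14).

1

Grundy values for subtraction set {8, 11}:
k:     0  1  2  3  4  5  6  7  8  9 10 11 12 13 14
g(k):  0  0  0  0  0  0  0  0  1  1  1  1  1  1  1
So g(14) = 1.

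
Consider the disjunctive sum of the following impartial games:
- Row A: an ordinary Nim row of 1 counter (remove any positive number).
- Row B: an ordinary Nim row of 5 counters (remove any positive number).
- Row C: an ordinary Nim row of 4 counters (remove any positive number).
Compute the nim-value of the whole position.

0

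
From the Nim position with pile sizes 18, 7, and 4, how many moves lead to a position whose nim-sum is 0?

In binary:
  10010  (18)
  00111  (7)
  00100  (4)
  -----
  10001  (17)
The overall nim-sum is X = 17. A pile of size p has a winning move iff p XOR X < p (reduce it to p XOR X).
  18: 18 XOR 17 = 3 < 18 — winning move (to 3).
  7: 7 XOR 17 = 22 ≥ 7 — no move.
  4: 4 XOR 17 = 21 ≥ 4 — no move.
That gives 1 winning move.

1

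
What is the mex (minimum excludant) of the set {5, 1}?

0

0 is not in the set, so the mex is 0.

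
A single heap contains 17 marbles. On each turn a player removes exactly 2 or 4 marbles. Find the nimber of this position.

Build the Grundy sequence with g(k) = mex{g(k−s) : s ∈ {2, 4}, s ≤ k}:
k:     0  1  2  3  4  5  6  7  8  9 10 11 12 13 14 15 16 17
g(k):  0  0  1  1  2  2  0  0  1  1  2  2  0  0  1  1  2  2
So g(17) = 2.

2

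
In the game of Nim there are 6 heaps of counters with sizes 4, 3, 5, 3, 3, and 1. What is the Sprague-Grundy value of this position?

3

Compute the nim-sum pairwise:
4 ^ 3 = 7
7 ^ 5 = 2
2 ^ 3 = 1
1 ^ 3 = 2
2 ^ 1 = 3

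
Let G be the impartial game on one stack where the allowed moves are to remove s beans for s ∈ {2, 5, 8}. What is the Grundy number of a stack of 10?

Compute g(0), g(1), … for moves {2, 5, 8}:
k:     0  1  2  3  4  5  6  7  8  9 10
g(k):  0  0  1  1  0  2  1  0  2  1  0
So g(10) = 0.

0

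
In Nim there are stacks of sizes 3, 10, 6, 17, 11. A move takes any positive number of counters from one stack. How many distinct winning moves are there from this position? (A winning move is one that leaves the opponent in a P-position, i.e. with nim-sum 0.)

Compute the nim-sum pairwise:
3 XOR 10 = 9
9 XOR 6 = 15
15 XOR 17 = 30
30 XOR 11 = 21
The overall nim-sum is X = 21. A stack of size p has a winning move iff p XOR X < p (reduce it to p XOR X).
  3: 3 XOR 21 = 22 ≥ 3 — no move.
  10: 10 XOR 21 = 31 ≥ 10 — no move.
  6: 6 XOR 21 = 19 ≥ 6 — no move.
  17: 17 XOR 21 = 4 < 17 — winning move (to 4).
  11: 11 XOR 21 = 30 ≥ 11 — no move.
That gives 1 winning move.

1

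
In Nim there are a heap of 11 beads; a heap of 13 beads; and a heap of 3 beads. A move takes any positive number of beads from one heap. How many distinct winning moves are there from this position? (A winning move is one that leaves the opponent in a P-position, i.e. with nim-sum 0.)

1

Nim-sum: 11 ⊕ 13 ⊕ 3 = 5.
The overall nim-sum is X = 5. A heap of size p has a winning move iff p XOR X < p (reduce it to p XOR X).
  11: 11 XOR 5 = 14 ≥ 11 — no move.
  13: 13 XOR 5 = 8 < 13 — winning move (to 8).
  3: 3 XOR 5 = 6 ≥ 3 — no move.
That gives 1 winning move.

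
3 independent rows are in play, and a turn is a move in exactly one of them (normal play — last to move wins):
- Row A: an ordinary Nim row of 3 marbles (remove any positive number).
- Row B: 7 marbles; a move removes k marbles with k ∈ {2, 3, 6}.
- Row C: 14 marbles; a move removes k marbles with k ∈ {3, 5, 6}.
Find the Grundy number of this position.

Row A is a plain Nim row of size 3, so its Grundy value is 3.
Grundy values for row B (subtraction set {2, 3, 6}):
k:     0  1  2  3  4  5  6  7
g(k):  0  0  1  1  2  0  3  1
So g(7) = 1.
Grundy values for row C (subtraction set {3, 5, 6}):
g(0) = mex{} = 0
g(1) = mex{} = 0
g(2) = mex{} = 0
g(3) = mex{0} = 1
g(4) = mex{0} = 1
g(5) = mex{0} = 1
g(6) = mex{0,1} = 2
g(7) = mex{0,1} = 2
g(8) = mex{0,1} = 2
g(9) = mex{1,2} = 0
g(10) = mex{1,2} = 0
g(11) = mex{1,2} = 0
g(12) = mex{0,2} = 1
g(13) = mex{0,2} = 1
g(14) = mex{0,2} = 1
So g(14) = 1.
By the Sprague-Grundy theorem, the Grundy value of a sum of independent games is the XOR of the component values.
Combined value = 3 ⊕ 1 ⊕ 1 = 3.

3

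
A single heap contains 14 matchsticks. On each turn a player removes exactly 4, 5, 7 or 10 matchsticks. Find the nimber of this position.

Compute g(0), g(1), … for moves {4, 5, 7, 10}:
g(0) = mex{} = 0
g(1) = mex{} = 0
g(2) = mex{} = 0
g(3) = mex{} = 0
g(4) = mex{0} = 1
g(5) = mex{0} = 1
g(6) = mex{0} = 1
g(7) = mex{0} = 1
g(8) = mex{0,1} = 2
g(9) = mex{0,1} = 2
g(10) = mex{0,1} = 2
g(11) = mex{0,1} = 2
g(12) = mex{0,1,2} = 3
g(13) = mex{0,1,2} = 3
g(14) = mex{1,2} = 0
So g(14) = 0.

0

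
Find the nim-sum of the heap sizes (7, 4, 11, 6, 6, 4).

12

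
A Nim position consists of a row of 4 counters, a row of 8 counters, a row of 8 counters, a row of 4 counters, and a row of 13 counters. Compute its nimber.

13

Write each in binary and XOR column by column:
  0100  (4)
  1000  (8)
  1000  (8)
  0100  (4)
  1101  (13)
  ----
  1101  (13)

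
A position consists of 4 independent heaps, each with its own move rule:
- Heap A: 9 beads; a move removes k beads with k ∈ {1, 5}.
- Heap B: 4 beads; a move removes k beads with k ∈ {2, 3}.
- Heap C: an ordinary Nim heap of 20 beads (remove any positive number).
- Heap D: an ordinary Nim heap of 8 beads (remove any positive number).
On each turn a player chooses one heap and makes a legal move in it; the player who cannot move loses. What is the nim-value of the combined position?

Grundy values for heap A (subtraction set {1, 5}):
k:     0  1  2  3  4  5  6  7  8  9
g(k):  0  1  0  1  0  1  0  1  0  1
So g(9) = 1.
Build the Grundy sequence for heap B with g(k) = mex{g(k−s) : s ∈ {2, 3}, s ≤ k}:
k:     0  1  2  3  4
g(k):  0  0  1  1  2
So g(4) = 2.
Heap C is a plain Nim heap of size 20, so its Grundy value is 20.
Heap D is a plain Nim heap of size 8, so its Grundy value is 8.
By the Sprague-Grundy theorem, the Grundy value of a sum of independent games is the XOR of the component values.
Combined value = 1 ⊕ 2 ⊕ 20 ⊕ 8 = 31.

31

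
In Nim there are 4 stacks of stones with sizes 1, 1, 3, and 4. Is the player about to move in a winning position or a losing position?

In binary:
  001  (1)
  001  (1)
  011  (3)
  100  (4)
  ---
  111  (7)
The nim-sum is 7 ≠ 0, so this is an N-position: the player to move can win.

Winning position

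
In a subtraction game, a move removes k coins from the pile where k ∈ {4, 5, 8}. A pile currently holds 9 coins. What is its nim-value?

Build the Grundy sequence with g(k) = mex{g(k−s) : s ∈ {4, 5, 8}, s ≤ k}:
g(0) = mex{} = 0
g(1) = mex{} = 0
g(2) = mex{} = 0
g(3) = mex{} = 0
g(4) = mex{0} = 1
g(5) = mex{0} = 1
g(6) = mex{0} = 1
g(7) = mex{0} = 1
g(8) = mex{0,1} = 2
g(9) = mex{0,1} = 2
So g(9) = 2.

2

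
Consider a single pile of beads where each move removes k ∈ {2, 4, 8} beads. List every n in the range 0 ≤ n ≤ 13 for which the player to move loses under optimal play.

Build the Grundy sequence with g(k) = mex{g(k−s) : s ∈ {2, 4, 8}, s ≤ k}:
k:     0  1  2  3  4  5  6  7  8  9 10 11 12 13
g(k):  0  0  1  1  2  2  0  0  1  1  2  2  0  0
The P-positions (g = 0) in 0..13 are 0, 1, 6, 7, 12, 13.

0, 1, 6, 7, 12, 13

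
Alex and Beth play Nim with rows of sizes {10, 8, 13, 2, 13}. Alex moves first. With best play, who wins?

Beth wins

Nim-sum: 10 ⊕ 8 ⊕ 13 ⊕ 2 ⊕ 13 = 0.
The nim-sum is 0, so this is a P-position: the player to move is in a losing position under optimal play; Alex is about to move from it and so loses — Beth wins.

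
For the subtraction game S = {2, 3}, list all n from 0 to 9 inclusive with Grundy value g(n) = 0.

0, 1, 5, 6

Grundy values for subtraction set {2, 3}:
g(0) = mex{} = 0
g(1) = mex{} = 0
g(2) = mex{0} = 1
g(3) = mex{0} = 1
g(4) = mex{0,1} = 2
g(5) = mex{1} = 0
g(6) = mex{1,2} = 0
g(7) = mex{0,2} = 1
g(8) = mex{0} = 1
g(9) = mex{0,1} = 2
The P-positions (g = 0) in 0..9 are 0, 1, 5, 6.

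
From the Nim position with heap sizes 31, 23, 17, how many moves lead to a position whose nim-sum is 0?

3

Nim-sum: 31 ⊕ 23 ⊕ 17 = 25.
The overall nim-sum is X = 25. A heap of size p has a winning move iff p XOR X < p (reduce it to p XOR X).
  31: 31 XOR 25 = 6 < 31 — winning move (to 6).
  23: 23 XOR 25 = 14 < 23 — winning move (to 14).
  17: 17 XOR 25 = 8 < 17 — winning move (to 8).
That gives 3 winning moves.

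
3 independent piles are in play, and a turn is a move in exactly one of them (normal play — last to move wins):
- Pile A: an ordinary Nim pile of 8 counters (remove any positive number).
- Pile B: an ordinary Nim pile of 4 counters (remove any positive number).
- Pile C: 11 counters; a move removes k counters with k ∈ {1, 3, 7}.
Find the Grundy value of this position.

Pile A is a plain Nim pile of size 8, so its Grundy value is 8.
Pile B is a plain Nim pile of size 4, so its Grundy value is 4.
For pile C, compute g(0), g(1), … with moves {1, 3, 7}:
k:     0  1  2  3  4  5  6  7  8  9 10 11
g(k):  0  1  0  1  0  1  0  1  0  1  0  1
So g(11) = 1.
The value of a disjunctive sum is the nim-sum of the parts.
Combined value = 8 XOR 4 XOR 1 = 13.

13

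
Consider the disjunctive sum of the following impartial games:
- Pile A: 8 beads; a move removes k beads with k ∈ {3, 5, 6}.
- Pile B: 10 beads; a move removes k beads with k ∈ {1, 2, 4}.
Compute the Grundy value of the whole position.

For pile A, compute g(0), g(1), … with moves {3, 5, 6}:
k:     0  1  2  3  4  5  6  7  8
g(k):  0  0  0  1  1  1  2  2  2
So g(8) = 2.
Grundy values for pile B (subtraction set {1, 2, 4}):
k:     0  1  2  3  4  5  6  7  8  9 10
g(k):  0  1  2  0  1  2  0  1  2  0  1
So g(10) = 1.
The value of a disjunctive sum is the nim-sum of the parts.
Combined value = 2 ⊕ 1 = 3.

3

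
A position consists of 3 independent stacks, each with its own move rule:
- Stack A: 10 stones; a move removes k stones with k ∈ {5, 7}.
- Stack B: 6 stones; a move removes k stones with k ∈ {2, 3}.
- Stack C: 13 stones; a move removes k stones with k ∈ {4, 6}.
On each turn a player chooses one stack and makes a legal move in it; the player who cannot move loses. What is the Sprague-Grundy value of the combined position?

Build the Grundy sequence for stack A with g(k) = mex{g(k−s) : s ∈ {5, 7}, s ≤ k}:
g(0) = mex{} = 0
g(1) = mex{} = 0
g(2) = mex{} = 0
g(3) = mex{} = 0
g(4) = mex{} = 0
g(5) = mex{0} = 1
g(6) = mex{0} = 1
g(7) = mex{0} = 1
g(8) = mex{0} = 1
g(9) = mex{0} = 1
g(10) = mex{0,1} = 2
So g(10) = 2.
Build the Grundy sequence for stack B with g(k) = mex{g(k−s) : s ∈ {2, 3}, s ≤ k}:
g(0) = mex{} = 0
g(1) = mex{} = 0
g(2) = mex{0} = 1
g(3) = mex{0} = 1
g(4) = mex{0,1} = 2
g(5) = mex{1} = 0
g(6) = mex{1,2} = 0
So g(6) = 0.
Build the Grundy sequence for stack C with g(k) = mex{g(k−s) : s ∈ {4, 6}, s ≤ k}:
k:     0  1  2  3  4  5  6  7  8  9 10 11 12 13
g(k):  0  0  0  0  1  1  1  1  2  2  0  0  0  0
So g(13) = 0.
By the Sprague-Grundy theorem, the Grundy value of a sum of independent games is the XOR of the component values.
Combined value = 2 XOR 0 XOR 0 = 2.

2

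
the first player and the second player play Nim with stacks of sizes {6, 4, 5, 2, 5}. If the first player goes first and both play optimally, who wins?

the second player wins

Compute the nim-sum pairwise:
6 ^ 4 = 2
2 ^ 5 = 7
7 ^ 2 = 5
5 ^ 5 = 0
The nim-sum is 0, so this is a P-position: the player to move is in a losing position under optimal play; the first player is about to move from it and so loses — the second player wins.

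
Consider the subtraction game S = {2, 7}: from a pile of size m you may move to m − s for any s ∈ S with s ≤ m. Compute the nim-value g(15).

1

Build the Grundy sequence with g(k) = mex{g(k−s) : s ∈ {2, 7}, s ≤ k}:
k:     0  1  2  3  4  5  6  7  8  9 10 11 12 13 14 15
g(k):  0  0  1  1  0  0  1  1  2  0  0  1  1  0  0  1
So g(15) = 1.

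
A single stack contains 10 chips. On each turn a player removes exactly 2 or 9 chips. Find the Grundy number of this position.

Build the Grundy sequence with g(k) = mex{g(k−s) : s ∈ {2, 9}, s ≤ k}:
g(0) = mex{} = 0
g(1) = mex{} = 0
g(2) = mex{0} = 1
g(3) = mex{0} = 1
g(4) = mex{1} = 0
g(5) = mex{1} = 0
g(6) = mex{0} = 1
g(7) = mex{0} = 1
g(8) = mex{1} = 0
g(9) = mex{0,1} = 2
g(10) = mex{0} = 1
So g(10) = 1.

1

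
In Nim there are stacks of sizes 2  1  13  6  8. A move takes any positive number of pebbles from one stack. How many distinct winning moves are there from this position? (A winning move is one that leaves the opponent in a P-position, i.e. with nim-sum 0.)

0

Compute the nim-sum pairwise:
2 XOR 1 = 3
3 XOR 13 = 14
14 XOR 6 = 8
8 XOR 8 = 0
The nim-sum is already 0, so every move leaves a nonzero nim-sum — there are no winning moves.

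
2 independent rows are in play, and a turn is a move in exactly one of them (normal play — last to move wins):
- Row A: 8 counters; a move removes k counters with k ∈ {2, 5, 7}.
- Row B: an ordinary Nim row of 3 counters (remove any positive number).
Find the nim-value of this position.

Grundy values for row A (subtraction set {2, 5, 7}):
g(0) = mex{} = 0
g(1) = mex{} = 0
g(2) = mex{0} = 1
g(3) = mex{0} = 1
g(4) = mex{1} = 0
g(5) = mex{0,1} = 2
g(6) = mex{0} = 1
g(7) = mex{0,1,2} = 3
g(8) = mex{0,1} = 2
So g(8) = 2.
Row B is a plain Nim row of size 3, so its Grundy value is 3.
By the Sprague-Grundy theorem, the Grundy value of a sum of independent games is the XOR of the component values.
Combined value = 2 ⊕ 3 = 1.

1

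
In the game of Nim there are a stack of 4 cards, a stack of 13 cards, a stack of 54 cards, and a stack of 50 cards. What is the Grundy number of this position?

13

In binary:
  000100  (4)
  001101  (13)
  110110  (54)
  110010  (50)
  ------
  001101  (13)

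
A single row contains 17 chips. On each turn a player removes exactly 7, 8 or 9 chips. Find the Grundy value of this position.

Compute g(0), g(1), … for moves {7, 8, 9}:
k:     0  1  2  3  4  5  6  7  8  9 10 11 12 13 14 15 16 17
g(k):  0  0  0  0  0  0  0  1  1  1  1  1  1  1  2  2  0  0
So g(17) = 0.

0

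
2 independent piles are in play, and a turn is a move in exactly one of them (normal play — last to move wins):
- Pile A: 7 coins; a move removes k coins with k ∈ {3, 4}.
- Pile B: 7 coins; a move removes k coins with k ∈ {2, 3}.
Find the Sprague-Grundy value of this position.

1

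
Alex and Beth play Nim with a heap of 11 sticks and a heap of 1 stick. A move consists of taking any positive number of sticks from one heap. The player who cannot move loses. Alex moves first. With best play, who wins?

Alex wins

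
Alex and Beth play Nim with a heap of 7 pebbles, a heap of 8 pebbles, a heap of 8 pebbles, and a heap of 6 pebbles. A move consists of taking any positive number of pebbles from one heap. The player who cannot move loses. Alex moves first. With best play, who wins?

Nim-sum: 7 XOR 8 XOR 8 XOR 6 = 1.
The nim-sum is 1 ≠ 0, so this is an N-position: the player to move can win; Alex has a winning move.

Alex wins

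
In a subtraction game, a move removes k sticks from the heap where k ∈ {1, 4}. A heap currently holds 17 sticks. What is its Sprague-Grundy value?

Build the Grundy sequence with g(k) = mex{g(k−s) : s ∈ {1, 4}, s ≤ k}:
k:     0  1  2  3  4  5  6  7  8  9 10 11 12 13 14 15 16 17
g(k):  0  1  0  1  2  0  1  0  1  2  0  1  0  1  2  0  1  0
So g(17) = 0.

0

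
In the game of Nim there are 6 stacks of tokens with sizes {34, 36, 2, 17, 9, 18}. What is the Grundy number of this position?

14

Compute the nim-sum pairwise:
34 XOR 36 = 6
6 XOR 2 = 4
4 XOR 17 = 21
21 XOR 9 = 28
28 XOR 18 = 14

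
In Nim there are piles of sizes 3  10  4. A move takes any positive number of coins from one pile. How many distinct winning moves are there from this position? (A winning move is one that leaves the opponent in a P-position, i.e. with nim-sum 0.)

Nim-sum: 3 ⊕ 10 ⊕ 4 = 13.
The overall nim-sum is X = 13. A pile of size p has a winning move iff p XOR X < p (reduce it to p XOR X).
  3: 3 XOR 13 = 14 ≥ 3 — no move.
  10: 10 XOR 13 = 7 < 10 — winning move (to 7).
  4: 4 XOR 13 = 9 ≥ 4 — no move.
That gives 1 winning move.

1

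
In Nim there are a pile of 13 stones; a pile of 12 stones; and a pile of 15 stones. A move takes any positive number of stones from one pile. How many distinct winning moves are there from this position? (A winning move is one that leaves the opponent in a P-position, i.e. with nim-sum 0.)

Compute the nim-sum pairwise:
13 XOR 12 = 1
1 XOR 15 = 14
The overall nim-sum is X = 14. A pile of size p has a winning move iff p XOR X < p (reduce it to p XOR X).
  13: 13 XOR 14 = 3 < 13 — winning move (to 3).
  12: 12 XOR 14 = 2 < 12 — winning move (to 2).
  15: 15 XOR 14 = 1 < 15 — winning move (to 1).
That gives 3 winning moves.

3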